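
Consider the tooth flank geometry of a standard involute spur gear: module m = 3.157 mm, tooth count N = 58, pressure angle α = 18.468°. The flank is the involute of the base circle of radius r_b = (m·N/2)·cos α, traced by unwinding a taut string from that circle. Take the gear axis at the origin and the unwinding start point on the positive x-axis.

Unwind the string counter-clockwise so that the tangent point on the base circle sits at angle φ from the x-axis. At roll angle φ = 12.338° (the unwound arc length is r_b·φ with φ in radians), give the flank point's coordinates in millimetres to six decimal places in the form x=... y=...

x=88.828181 y=0.287700

pitch radius r_p = m·N/2 = 3.157·58/2 = 91.553000
base radius r_b = r_p·cos α = 91.553000·cos 18.468° = 86.838087
roll angle φ = 12.338° = 0.21533872 rad
x = r_b·(cos φ + φ·sin φ) = 86.838087·(0.97690407 + 0.21533872·0.21367834) = 88.828181
y = r_b·(sin φ − φ·cos φ) = 86.838087·(0.21367834 − 0.21533872·0.97690407) = 0.287700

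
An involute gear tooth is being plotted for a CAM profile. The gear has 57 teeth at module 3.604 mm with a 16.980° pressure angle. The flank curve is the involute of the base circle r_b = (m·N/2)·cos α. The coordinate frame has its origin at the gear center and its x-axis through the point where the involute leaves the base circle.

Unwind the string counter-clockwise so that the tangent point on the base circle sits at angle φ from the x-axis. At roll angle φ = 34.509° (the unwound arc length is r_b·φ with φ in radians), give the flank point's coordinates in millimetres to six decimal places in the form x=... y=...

pitch radius r_p = m·N/2 = 3.604·57/2 = 102.714000
base radius r_b = r_p·cos α = 102.714000·cos 16.980° = 98.236363
roll angle φ = 34.509° = 0.60229567 rad
x = r_b·(cos φ + φ·sin φ) = 98.236363·(0.82403721 + 0.60229567·0.56653568) = 114.470826
y = r_b·(sin φ − φ·cos φ) = 98.236363·(0.56653568 − 0.60229567·0.82403721) = 6.898319

x=114.470826 y=6.898319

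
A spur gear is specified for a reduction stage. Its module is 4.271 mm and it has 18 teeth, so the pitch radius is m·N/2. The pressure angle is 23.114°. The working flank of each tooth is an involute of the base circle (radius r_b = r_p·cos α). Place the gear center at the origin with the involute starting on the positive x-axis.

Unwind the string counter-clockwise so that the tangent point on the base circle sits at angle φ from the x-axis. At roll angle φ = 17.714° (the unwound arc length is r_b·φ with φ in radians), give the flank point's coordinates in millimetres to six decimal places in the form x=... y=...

pitch radius r_p = m·N/2 = 4.271·18/2 = 38.439000
base radius r_b = r_p·cos α = 38.439000·cos 23.114° = 35.353332
roll angle φ = 17.714° = 0.30916762 rad
x = r_b·(cos φ + φ·sin φ) = 35.353332·(0.95258716 + 0.30916762·0.30426583) = 37.002788
y = r_b·(sin φ − φ·cos φ) = 35.353332·(0.30426583 − 0.30916762·0.95258716) = 0.344933

x=37.002788 y=0.344933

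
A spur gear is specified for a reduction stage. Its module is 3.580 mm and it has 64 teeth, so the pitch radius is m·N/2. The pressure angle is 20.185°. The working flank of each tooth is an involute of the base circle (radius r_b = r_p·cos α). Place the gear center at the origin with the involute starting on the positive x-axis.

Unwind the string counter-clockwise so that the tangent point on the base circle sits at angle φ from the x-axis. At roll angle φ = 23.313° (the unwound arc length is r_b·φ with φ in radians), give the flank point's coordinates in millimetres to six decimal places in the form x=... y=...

pitch radius r_p = m·N/2 = 3.580·64/2 = 114.560000
base radius r_b = r_p·cos α = 114.560000·cos 20.185° = 107.524113
roll angle φ = 23.313° = 0.40688861 rad
x = r_b·(cos φ + φ·sin φ) = 107.524113·(0.91835661 + 0.40688861·0.39575388) = 116.059846
y = r_b·(sin φ − φ·cos φ) = 107.524113·(0.39575388 − 0.40688861·0.91835661) = 2.374674

x=116.059846 y=2.374674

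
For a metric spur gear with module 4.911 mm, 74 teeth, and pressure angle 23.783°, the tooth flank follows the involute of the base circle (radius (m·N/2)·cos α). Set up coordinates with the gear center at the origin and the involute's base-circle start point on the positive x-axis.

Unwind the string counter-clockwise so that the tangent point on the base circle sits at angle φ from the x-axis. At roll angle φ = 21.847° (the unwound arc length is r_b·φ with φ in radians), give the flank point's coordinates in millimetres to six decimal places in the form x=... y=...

x=177.928069 y=3.028233

pitch radius r_p = m·N/2 = 4.911·74/2 = 181.707000
base radius r_b = r_p·cos α = 181.707000·cos 23.783° = 166.276326
roll angle φ = 21.847° = 0.38130208 rad
x = r_b·(cos φ + φ·sin φ) = 166.276326·(0.92818088 + 0.38130208·0.37212935) = 177.928069
y = r_b·(sin φ − φ·cos φ) = 166.276326·(0.37212935 − 0.38130208·0.92818088) = 3.028233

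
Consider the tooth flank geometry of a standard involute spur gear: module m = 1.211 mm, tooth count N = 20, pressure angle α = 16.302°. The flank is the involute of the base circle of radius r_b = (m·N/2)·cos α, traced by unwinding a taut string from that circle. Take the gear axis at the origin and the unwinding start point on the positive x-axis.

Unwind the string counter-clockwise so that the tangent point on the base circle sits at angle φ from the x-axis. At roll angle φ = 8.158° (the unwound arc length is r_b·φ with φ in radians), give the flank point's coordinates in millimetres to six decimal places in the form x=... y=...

x=11.740346 y=0.011161

pitch radius r_p = m·N/2 = 1.211·20/2 = 12.110000
base radius r_b = r_p·cos α = 12.110000·cos 16.302° = 11.623123
roll angle φ = 8.158° = 0.14238396 rad
x = r_b·(cos φ + φ·sin φ) = 11.623123·(0.98988052 + 0.14238396·0.14190335) = 11.740346
y = r_b·(sin φ − φ·cos φ) = 11.623123·(0.14190335 − 0.14238396·0.98988052) = 0.011161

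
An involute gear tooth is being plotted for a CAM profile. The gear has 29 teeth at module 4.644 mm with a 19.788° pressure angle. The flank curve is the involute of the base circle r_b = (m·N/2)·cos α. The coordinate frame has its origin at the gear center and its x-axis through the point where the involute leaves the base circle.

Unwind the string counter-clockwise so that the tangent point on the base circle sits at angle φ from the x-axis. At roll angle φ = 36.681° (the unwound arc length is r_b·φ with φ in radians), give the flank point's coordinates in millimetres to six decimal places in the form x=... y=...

pitch radius r_p = m·N/2 = 4.644·29/2 = 67.338000
base radius r_b = r_p·cos α = 67.338000·cos 19.788° = 63.361805
roll angle φ = 36.681° = 0.64020422 rad
x = r_b·(cos φ + φ·sin φ) = 63.361805·(0.80197378 + 0.64020422·0.59735924) = 75.046082
y = r_b·(sin φ − φ·cos φ) = 63.361805·(0.59735924 − 0.64020422·0.80197378) = 5.318098

x=75.046082 y=5.318098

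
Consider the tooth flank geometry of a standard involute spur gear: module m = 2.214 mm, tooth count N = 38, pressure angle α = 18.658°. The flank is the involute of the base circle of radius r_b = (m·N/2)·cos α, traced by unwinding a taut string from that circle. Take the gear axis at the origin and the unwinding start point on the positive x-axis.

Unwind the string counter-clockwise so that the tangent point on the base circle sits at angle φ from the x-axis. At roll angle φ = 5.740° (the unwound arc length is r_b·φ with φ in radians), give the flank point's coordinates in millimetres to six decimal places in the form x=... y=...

x=40.054723 y=0.013344

pitch radius r_p = m·N/2 = 2.214·38/2 = 42.066000
base radius r_b = r_p·cos α = 42.066000·cos 18.658° = 39.855223
roll angle φ = 5.740° = 0.10018190 rad
x = r_b·(cos φ + φ·sin φ) = 39.855223·(0.99498599 + 0.10018190·0.10001441) = 40.054723
y = r_b·(sin φ − φ·cos φ) = 39.855223·(0.10001441 − 0.10018190·0.99498599) = 0.013344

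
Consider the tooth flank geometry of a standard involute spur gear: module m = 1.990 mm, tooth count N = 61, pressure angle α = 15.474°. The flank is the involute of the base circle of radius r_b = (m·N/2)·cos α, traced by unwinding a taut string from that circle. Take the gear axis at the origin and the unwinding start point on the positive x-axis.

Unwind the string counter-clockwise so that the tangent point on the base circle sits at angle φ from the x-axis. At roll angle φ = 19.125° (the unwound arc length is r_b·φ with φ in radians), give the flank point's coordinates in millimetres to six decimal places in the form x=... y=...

pitch radius r_p = m·N/2 = 1.990·61/2 = 60.695000
base radius r_b = r_p·cos α = 60.695000·cos 15.474° = 58.494905
roll angle φ = 19.125° = 0.33379422 rad
x = r_b·(cos φ + φ·sin φ) = 58.494905·(0.94480605 + 0.33379422·0.32763018) = 61.663404
y = r_b·(sin φ − φ·cos φ) = 58.494905·(0.32763018 − 0.33379422·0.94480605) = 0.717111

x=61.663404 y=0.717111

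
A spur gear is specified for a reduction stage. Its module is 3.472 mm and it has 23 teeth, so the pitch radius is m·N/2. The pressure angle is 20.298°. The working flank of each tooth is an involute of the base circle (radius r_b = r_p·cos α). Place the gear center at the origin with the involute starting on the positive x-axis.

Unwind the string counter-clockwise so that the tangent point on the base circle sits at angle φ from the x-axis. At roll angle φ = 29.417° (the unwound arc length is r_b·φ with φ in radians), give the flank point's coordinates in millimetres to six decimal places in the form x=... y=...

pitch radius r_p = m·N/2 = 3.472·23/2 = 39.928000
base radius r_b = r_p·cos α = 39.928000·cos 20.298° = 37.448513
roll angle φ = 29.417° = 0.51342351 rad
x = r_b·(cos φ + φ·sin φ) = 37.448513·(0.87106812 + 0.51342351·0.49116223) = 42.063756
y = r_b·(sin φ − φ·cos φ) = 37.448513·(0.49116223 − 0.51342351·0.87106812) = 1.645315

x=42.063756 y=1.645315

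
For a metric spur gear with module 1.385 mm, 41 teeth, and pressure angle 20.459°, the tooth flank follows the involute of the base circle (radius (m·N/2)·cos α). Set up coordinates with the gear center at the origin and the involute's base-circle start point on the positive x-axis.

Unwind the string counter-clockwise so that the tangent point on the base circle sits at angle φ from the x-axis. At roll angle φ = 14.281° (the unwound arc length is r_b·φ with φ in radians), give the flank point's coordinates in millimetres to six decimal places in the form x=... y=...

pitch radius r_p = m·N/2 = 1.385·41/2 = 28.392500
base radius r_b = r_p·cos α = 28.392500·cos 20.459° = 26.601574
roll angle φ = 14.281° = 0.24925047 rad
x = r_b·(cos φ + φ·sin φ) = 26.601574·(0.96909759 + 0.24925047·0.24667766) = 27.415106
y = r_b·(sin φ − φ·cos φ) = 26.601574·(0.24667766 − 0.24925047·0.96909759) = 0.136456

x=27.415106 y=0.136456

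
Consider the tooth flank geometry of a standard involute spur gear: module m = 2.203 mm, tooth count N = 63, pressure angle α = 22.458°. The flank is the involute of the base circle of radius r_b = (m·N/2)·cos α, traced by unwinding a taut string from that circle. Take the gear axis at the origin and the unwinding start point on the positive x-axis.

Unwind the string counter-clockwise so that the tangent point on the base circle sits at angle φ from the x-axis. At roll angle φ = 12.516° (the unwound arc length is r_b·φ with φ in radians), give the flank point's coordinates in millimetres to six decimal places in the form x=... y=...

pitch radius r_p = m·N/2 = 2.203·63/2 = 69.394500
base radius r_b = r_p·cos α = 69.394500·cos 22.458° = 64.131608
roll angle φ = 12.516° = 0.21844541 rad
x = r_b·(cos φ + φ·sin φ) = 64.131608·(0.97623553 + 0.21844541·0.21671224) = 65.643531
y = r_b·(sin φ − φ·cos φ) = 64.131608·(0.21671224 − 0.21844541·0.97623553) = 0.221772

x=65.643531 y=0.221772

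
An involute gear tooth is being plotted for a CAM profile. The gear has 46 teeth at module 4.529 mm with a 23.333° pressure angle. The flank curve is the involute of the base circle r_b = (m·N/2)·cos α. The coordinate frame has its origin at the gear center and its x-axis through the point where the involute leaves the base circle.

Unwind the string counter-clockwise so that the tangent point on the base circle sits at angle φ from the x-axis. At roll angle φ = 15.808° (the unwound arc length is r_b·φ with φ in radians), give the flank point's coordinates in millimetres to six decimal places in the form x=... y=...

x=99.219518 y=0.664520

pitch radius r_p = m·N/2 = 4.529·46/2 = 104.167000
base radius r_b = r_p·cos α = 104.167000·cos 23.333° = 95.648057
roll angle φ = 15.808° = 0.27590165 rad
x = r_b·(cos φ + φ·sin φ) = 95.648057·(0.96217997 + 0.27590165·0.27241460) = 99.219518
y = r_b·(sin φ − φ·cos φ) = 95.648057·(0.27241460 − 0.27590165·0.96217997) = 0.664520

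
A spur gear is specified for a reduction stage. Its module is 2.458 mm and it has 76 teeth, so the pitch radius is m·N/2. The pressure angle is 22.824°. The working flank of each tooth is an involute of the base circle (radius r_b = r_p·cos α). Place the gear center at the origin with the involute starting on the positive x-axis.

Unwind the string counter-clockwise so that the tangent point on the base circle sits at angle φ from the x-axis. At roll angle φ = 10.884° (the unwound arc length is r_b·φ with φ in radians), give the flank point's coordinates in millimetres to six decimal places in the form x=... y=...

pitch radius r_p = m·N/2 = 2.458·76/2 = 93.404000
base radius r_b = r_p·cos α = 93.404000·cos 22.824° = 86.090537
roll angle φ = 10.884° = 0.18996164 rad
x = r_b·(cos φ + φ·sin φ) = 86.090537·(0.98201148 + 0.18996164·0.18882122) = 87.629859
y = r_b·(sin φ − φ·cos φ) = 86.090537·(0.18882122 − 0.18996164·0.98201148) = 0.196004

x=87.629859 y=0.196004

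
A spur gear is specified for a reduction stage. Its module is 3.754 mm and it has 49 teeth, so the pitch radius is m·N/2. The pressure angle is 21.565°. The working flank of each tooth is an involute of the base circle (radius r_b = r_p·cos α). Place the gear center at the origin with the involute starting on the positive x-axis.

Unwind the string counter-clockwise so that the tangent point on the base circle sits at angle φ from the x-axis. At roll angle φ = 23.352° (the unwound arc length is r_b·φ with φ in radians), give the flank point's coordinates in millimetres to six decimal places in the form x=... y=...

pitch radius r_p = m·N/2 = 3.754·49/2 = 91.973000
base radius r_b = r_p·cos α = 91.973000·cos 21.565° = 85.534999
roll angle φ = 23.352° = 0.40756929 rad
x = r_b·(cos φ + φ·sin φ) = 85.534999·(0.91808702 + 0.40756929·0.39637890) = 92.346911
y = r_b·(sin φ − φ·cos φ) = 85.534999·(0.39637890 − 0.40756929·0.91808702) = 1.898434

x=92.346911 y=1.898434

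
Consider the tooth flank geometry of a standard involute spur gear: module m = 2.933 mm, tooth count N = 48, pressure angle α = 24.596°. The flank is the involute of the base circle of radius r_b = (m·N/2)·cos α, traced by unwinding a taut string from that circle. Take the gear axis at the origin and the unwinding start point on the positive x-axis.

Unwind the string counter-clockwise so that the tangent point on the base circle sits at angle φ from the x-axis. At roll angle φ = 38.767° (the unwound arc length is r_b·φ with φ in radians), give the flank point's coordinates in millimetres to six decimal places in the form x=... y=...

x=77.021208 y=6.310987

pitch radius r_p = m·N/2 = 2.933·48/2 = 70.392000
base radius r_b = r_p·cos α = 70.392000·cos 24.596° = 64.004994
roll angle φ = 38.767° = 0.67661179 rad
x = r_b·(cos φ + φ·sin φ) = 64.004994·(0.77969873 + 0.67661179·0.62615484) = 77.021208
y = r_b·(sin φ − φ·cos φ) = 64.004994·(0.62615484 − 0.67661179·0.77969873) = 6.310987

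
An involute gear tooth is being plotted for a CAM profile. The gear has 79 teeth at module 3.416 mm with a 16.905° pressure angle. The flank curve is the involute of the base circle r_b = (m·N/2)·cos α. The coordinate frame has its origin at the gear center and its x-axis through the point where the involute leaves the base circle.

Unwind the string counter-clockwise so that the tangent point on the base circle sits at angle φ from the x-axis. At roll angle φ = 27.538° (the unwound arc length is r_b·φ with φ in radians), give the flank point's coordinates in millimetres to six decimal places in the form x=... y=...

pitch radius r_p = m·N/2 = 3.416·79/2 = 134.932000
base radius r_b = r_p·cos α = 134.932000·cos 16.905° = 129.101347
roll angle φ = 27.538° = 0.48062877 rad
x = r_b·(cos φ + φ·sin φ) = 129.101347·(0.88670439 + 0.48062877·0.46233680) = 143.162648
y = r_b·(sin φ − φ·cos φ) = 129.101347·(0.46233680 − 0.48062877·0.88670439) = 4.668454

x=143.162648 y=4.668454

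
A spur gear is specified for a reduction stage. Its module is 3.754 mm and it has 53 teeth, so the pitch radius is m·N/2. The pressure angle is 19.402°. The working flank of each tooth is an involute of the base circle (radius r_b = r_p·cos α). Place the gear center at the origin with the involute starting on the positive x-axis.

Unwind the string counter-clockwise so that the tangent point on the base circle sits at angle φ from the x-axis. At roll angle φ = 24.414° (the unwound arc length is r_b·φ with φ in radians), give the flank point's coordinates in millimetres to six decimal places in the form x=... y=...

x=101.967082 y=2.376134

pitch radius r_p = m·N/2 = 3.754·53/2 = 99.481000
base radius r_b = r_p·cos α = 99.481000·cos 19.402° = 93.831580
roll angle φ = 24.414° = 0.42610468 rad
x = r_b·(cos φ + φ·sin φ) = 93.831580·(0.91058269 + 0.42610468·0.41332694) = 101.967082
y = r_b·(sin φ − φ·cos φ) = 93.831580·(0.41332694 − 0.42610468·0.91058269) = 2.376134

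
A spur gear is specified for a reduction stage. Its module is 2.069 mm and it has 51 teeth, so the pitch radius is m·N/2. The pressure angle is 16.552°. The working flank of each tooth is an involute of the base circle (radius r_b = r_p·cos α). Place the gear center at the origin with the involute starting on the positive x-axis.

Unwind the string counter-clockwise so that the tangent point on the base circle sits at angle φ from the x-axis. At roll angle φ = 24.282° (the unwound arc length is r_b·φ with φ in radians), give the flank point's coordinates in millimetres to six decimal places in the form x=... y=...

x=54.912984 y=1.260273

pitch radius r_p = m·N/2 = 2.069·51/2 = 52.759500
base radius r_b = r_p·cos α = 52.759500·cos 16.552° = 50.573229
roll angle φ = 24.282° = 0.42380085 rad
x = r_b·(cos φ + φ·sin φ) = 50.573229·(0.91153251 + 0.42380085·0.41122801) = 54.912984
y = r_b·(sin φ − φ·cos φ) = 50.573229·(0.41122801 − 0.42380085·0.91153251) = 1.260273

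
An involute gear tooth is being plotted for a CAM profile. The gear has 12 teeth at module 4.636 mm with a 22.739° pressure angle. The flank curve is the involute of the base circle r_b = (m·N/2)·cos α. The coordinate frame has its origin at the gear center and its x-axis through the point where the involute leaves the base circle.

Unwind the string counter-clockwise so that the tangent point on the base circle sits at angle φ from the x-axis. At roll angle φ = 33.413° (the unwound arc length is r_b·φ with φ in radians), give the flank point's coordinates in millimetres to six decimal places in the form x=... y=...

x=29.652326 y=1.638967

pitch radius r_p = m·N/2 = 4.636·12/2 = 27.816000
base radius r_b = r_p·cos α = 27.816000·cos 22.739° = 25.654007
roll angle φ = 33.413° = 0.58316686 rad
x = r_b·(cos φ + φ·sin φ) = 25.654007·(0.83472294 + 0.58316686·0.55067015) = 29.652326
y = r_b·(sin φ − φ·cos φ) = 25.654007·(0.55067015 − 0.58316686·0.83472294) = 1.638967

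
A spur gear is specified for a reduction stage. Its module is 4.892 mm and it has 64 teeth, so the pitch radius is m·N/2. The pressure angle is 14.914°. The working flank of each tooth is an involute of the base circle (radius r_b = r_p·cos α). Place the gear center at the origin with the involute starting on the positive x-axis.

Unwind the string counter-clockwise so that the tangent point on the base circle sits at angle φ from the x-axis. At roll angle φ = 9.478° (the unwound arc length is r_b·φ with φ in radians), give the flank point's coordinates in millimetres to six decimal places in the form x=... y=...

pitch radius r_p = m·N/2 = 4.892·64/2 = 156.544000
base radius r_b = r_p·cos α = 156.544000·cos 14.914° = 151.270537
roll angle φ = 9.478° = 0.16542231 rad
x = r_b·(cos φ + φ·sin φ) = 151.270537·(0.98634890 + 0.16542231·0.16466889) = 153.326123
y = r_b·(sin φ − φ·cos φ) = 151.270537·(0.16466889 − 0.16542231·0.98634890) = 0.227628

x=153.326123 y=0.227628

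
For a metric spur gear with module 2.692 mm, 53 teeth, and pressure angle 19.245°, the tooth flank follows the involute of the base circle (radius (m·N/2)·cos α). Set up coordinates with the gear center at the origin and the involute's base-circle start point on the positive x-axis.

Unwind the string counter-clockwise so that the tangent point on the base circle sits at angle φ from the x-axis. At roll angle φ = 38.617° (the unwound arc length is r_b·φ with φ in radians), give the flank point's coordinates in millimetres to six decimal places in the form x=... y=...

pitch radius r_p = m·N/2 = 2.692·53/2 = 71.338000
base radius r_b = r_p·cos α = 71.338000·cos 19.245° = 67.351475
roll angle φ = 38.617° = 0.67399380 rad
x = r_b·(cos φ + φ·sin φ) = 67.351475·(0.78133533 + 0.67399380·0.62411145) = 80.955299
y = r_b·(sin φ − φ·cos φ) = 67.351475·(0.62411145 − 0.67399380·0.78133533) = 6.566519

x=80.955299 y=6.566519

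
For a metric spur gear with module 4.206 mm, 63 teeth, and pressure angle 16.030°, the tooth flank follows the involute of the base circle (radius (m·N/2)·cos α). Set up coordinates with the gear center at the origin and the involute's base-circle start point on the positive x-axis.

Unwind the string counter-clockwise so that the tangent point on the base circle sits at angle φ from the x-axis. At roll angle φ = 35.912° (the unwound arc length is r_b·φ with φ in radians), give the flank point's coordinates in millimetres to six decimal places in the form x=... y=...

x=149.946630 y=10.046792

pitch radius r_p = m·N/2 = 4.206·63/2 = 132.489000
base radius r_b = r_p·cos α = 132.489000·cos 16.030° = 127.337462
roll angle φ = 35.912° = 0.62678264 rad
x = r_b·(cos φ + φ·sin φ) = 127.337462·(0.80991881 + 0.62678264·0.58654200) = 149.946630
y = r_b·(sin φ − φ·cos φ) = 127.337462·(0.58654200 − 0.62678264·0.80991881) = 10.046792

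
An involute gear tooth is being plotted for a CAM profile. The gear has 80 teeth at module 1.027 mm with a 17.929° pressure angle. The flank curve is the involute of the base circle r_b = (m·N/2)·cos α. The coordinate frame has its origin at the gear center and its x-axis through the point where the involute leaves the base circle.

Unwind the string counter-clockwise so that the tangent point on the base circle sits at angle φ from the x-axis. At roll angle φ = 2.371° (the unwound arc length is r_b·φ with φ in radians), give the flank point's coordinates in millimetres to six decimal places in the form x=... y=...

x=39.118554 y=0.000923

pitch radius r_p = m·N/2 = 1.027·80/2 = 41.080000
base radius r_b = r_p·cos α = 41.080000·cos 17.929° = 39.085102
roll angle φ = 2.371° = 0.04138176 rad
x = r_b·(cos φ + φ·sin φ) = 39.085102·(0.99914390 + 0.04138176·0.04136995) = 39.118554
y = r_b·(sin φ − φ·cos φ) = 39.085102·(0.04136995 − 0.04138176·0.99914390) = 0.000923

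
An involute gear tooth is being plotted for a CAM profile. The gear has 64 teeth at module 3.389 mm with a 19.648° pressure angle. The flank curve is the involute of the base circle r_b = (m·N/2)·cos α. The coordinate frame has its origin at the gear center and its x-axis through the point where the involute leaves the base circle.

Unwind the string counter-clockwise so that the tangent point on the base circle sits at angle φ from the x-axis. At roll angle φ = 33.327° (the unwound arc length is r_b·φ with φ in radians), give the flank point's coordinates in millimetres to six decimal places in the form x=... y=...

x=117.977275 y=6.475947

pitch radius r_p = m·N/2 = 3.389·64/2 = 108.448000
base radius r_b = r_p·cos α = 108.448000·cos 19.648° = 102.133734
roll angle φ = 33.327° = 0.58166588 rad
x = r_b·(cos φ + φ·sin φ) = 102.133734·(0.83554855 + 0.58166588·0.54941662) = 117.977275
y = r_b·(sin φ − φ·cos φ) = 102.133734·(0.54941662 − 0.58166588·0.83554855) = 6.475947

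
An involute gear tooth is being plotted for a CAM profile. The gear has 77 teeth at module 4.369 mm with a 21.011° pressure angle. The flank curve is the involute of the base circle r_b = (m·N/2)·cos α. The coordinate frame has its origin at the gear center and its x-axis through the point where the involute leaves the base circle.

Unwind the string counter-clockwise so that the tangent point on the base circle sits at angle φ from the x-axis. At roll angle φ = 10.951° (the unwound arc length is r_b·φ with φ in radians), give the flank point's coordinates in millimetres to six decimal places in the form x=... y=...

pitch radius r_p = m·N/2 = 4.369·77/2 = 168.206500
base radius r_b = r_p·cos α = 168.206500·cos 21.011° = 157.022720
roll angle φ = 10.951° = 0.19113101 rad
x = r_b·(cos φ + φ·sin φ) = 157.022720·(0.98179001 + 0.19113101·0.18996943) = 159.864683
y = r_b·(sin φ − φ·cos φ) = 157.022720·(0.18996943 − 0.19113101·0.98179001) = 0.364122

x=159.864683 y=0.364122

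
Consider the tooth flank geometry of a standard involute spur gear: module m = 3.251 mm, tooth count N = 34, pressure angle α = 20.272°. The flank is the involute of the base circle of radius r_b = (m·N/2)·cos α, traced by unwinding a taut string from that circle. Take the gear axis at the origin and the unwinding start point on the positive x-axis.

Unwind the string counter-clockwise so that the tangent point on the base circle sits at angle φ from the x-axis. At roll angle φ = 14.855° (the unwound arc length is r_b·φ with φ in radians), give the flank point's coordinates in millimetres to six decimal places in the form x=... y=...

pitch radius r_p = m·N/2 = 3.251·34/2 = 55.267000
base radius r_b = r_p·cos α = 55.267000·cos 20.272° = 51.843672
roll angle φ = 14.855° = 0.25926866 rad
x = r_b·(cos φ + φ·sin φ) = 51.843672·(0.96657773 + 0.25926866·0.25637372) = 53.556971
y = r_b·(sin φ − φ·cos φ) = 51.843672·(0.25637372 − 0.25926866·0.96657773) = 0.299159

x=53.556971 y=0.299159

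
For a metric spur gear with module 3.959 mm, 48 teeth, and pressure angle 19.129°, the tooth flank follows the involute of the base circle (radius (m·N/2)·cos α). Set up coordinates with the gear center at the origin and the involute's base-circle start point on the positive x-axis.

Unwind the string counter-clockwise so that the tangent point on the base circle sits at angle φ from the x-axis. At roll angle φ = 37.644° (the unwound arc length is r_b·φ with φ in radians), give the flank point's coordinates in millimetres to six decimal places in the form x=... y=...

x=107.103385 y=8.125741

pitch radius r_p = m·N/2 = 3.959·48/2 = 95.016000
base radius r_b = r_p·cos α = 95.016000·cos 19.129° = 89.769518
roll angle φ = 37.644° = 0.65701174 rad
x = r_b·(cos φ + φ·sin φ) = 89.769518·(0.79182085 + 0.65701174·0.61075342) = 107.103385
y = r_b·(sin φ − φ·cos φ) = 89.769518·(0.61075342 − 0.65701174·0.79182085) = 8.125741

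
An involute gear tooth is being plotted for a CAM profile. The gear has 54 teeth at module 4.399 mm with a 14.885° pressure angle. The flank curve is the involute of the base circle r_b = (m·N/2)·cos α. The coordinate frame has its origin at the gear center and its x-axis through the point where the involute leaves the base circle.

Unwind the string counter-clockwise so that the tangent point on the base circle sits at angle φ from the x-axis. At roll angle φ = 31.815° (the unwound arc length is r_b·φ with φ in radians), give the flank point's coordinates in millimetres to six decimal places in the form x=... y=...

pitch radius r_p = m·N/2 = 4.399·54/2 = 118.773000
base radius r_b = r_p·cos α = 118.773000·cos 14.885° = 114.787378
roll angle φ = 31.815° = 0.55527650 rad
x = r_b·(cos φ + φ·sin φ) = 114.787378·(0.84975471 + 0.55527650·0.52717828) = 131.142790
y = r_b·(sin φ − φ·cos φ) = 114.787378·(0.52717828 − 0.55527650·0.84975471) = 6.351123

x=131.142790 y=6.351123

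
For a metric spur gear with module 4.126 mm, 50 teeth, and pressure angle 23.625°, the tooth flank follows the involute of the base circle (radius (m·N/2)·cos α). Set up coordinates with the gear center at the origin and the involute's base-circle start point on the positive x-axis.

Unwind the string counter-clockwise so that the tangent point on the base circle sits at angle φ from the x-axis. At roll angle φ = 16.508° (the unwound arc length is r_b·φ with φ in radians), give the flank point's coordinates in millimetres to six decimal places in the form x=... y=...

x=98.346298 y=0.747203

pitch radius r_p = m·N/2 = 4.126·50/2 = 103.150000
base radius r_b = r_p·cos α = 103.150000·cos 23.625° = 94.504788
roll angle φ = 16.508° = 0.28811895 rad
x = r_b·(cos φ + φ·sin φ) = 94.504788·(0.95878007 + 0.28811895·0.28414922) = 98.346298
y = r_b·(sin φ − φ·cos φ) = 94.504788·(0.28414922 − 0.28811895·0.95878007) = 0.747203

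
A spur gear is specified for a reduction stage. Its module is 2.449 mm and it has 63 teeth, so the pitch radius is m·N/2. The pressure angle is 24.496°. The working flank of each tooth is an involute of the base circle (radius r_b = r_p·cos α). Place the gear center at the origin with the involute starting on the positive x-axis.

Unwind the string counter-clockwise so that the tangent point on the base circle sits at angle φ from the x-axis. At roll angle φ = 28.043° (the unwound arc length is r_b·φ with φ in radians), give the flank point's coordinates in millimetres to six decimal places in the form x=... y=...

x=78.111260 y=2.678433

pitch radius r_p = m·N/2 = 2.449·63/2 = 77.143500
base radius r_b = r_p·cos α = 77.143500·cos 24.496° = 70.199831
roll angle φ = 28.043° = 0.48944268 rad
x = r_b·(cos φ + φ·sin φ) = 70.199831·(0.88259501 + 0.48944268·0.47013408) = 78.111260
y = r_b·(sin φ − φ·cos φ) = 70.199831·(0.47013408 − 0.48944268·0.88259501) = 2.678433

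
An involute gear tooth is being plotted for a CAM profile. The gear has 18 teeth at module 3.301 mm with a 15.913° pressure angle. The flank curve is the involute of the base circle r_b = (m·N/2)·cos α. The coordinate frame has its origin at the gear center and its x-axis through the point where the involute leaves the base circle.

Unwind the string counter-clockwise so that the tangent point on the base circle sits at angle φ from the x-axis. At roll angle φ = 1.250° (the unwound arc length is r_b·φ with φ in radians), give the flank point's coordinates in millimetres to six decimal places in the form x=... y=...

pitch radius r_p = m·N/2 = 3.301·18/2 = 29.709000
base radius r_b = r_p·cos α = 29.709000·cos 15.913° = 28.570525
roll angle φ = 1.250° = 0.02181662 rad
x = r_b·(cos φ + φ·sin φ) = 28.570525·(0.99976203 + 0.02181662·0.02181489) = 28.577324
y = r_b·(sin φ − φ·cos φ) = 28.570525·(0.02181489 − 0.02181662·0.99976203) = 0.000099

x=28.577324 y=0.000099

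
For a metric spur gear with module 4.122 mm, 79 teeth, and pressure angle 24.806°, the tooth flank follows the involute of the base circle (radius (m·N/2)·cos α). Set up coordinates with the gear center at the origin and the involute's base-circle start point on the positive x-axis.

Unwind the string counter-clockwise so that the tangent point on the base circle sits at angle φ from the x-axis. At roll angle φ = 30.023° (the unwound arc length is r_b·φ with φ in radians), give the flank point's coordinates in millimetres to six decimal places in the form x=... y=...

x=166.715206 y=6.895484

pitch radius r_p = m·N/2 = 4.122·79/2 = 162.819000
base radius r_b = r_p·cos α = 162.819000·cos 24.806° = 147.796269
roll angle φ = 30.023° = 0.52400020 rad
x = r_b·(cos φ + φ·sin φ) = 147.796269·(0.86582462 + 0.52400020·0.50034760) = 166.715206
y = r_b·(sin φ − φ·cos φ) = 147.796269·(0.50034760 − 0.52400020·0.86582462) = 6.895484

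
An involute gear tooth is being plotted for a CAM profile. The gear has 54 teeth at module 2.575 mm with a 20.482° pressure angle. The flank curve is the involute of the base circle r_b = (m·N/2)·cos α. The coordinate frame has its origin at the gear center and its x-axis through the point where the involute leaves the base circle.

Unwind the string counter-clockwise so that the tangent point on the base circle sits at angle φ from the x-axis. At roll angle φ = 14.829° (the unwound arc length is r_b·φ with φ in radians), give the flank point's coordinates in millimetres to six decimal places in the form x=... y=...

pitch radius r_p = m·N/2 = 2.575·54/2 = 69.525000
base radius r_b = r_p·cos α = 69.525000·cos 20.482° = 65.129780
roll angle φ = 14.829° = 0.25881487 rad
x = r_b·(cos φ + φ·sin φ) = 65.129780·(0.96669397 + 0.25881487·0.25593508) = 67.274750
y = r_b·(sin φ − φ·cos φ) = 65.129780·(0.25593508 − 0.25881487·0.96669397) = 0.373864

x=67.274750 y=0.373864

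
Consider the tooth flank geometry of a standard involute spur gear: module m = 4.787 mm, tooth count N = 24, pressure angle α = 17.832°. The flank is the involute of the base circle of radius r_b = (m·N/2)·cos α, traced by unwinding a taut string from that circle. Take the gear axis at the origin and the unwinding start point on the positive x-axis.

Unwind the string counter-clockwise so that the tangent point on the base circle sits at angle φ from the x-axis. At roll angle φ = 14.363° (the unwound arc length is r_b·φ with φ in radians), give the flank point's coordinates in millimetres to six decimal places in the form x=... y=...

x=56.375621 y=0.285350

pitch radius r_p = m·N/2 = 4.787·24/2 = 57.444000
base radius r_b = r_p·cos α = 57.444000·cos 17.832° = 54.684305
roll angle φ = 14.363° = 0.25068164 rad
x = r_b·(cos φ + φ·sin φ) = 54.684305·(0.96874356 + 0.25068164·0.24806435) = 56.375621
y = r_b·(sin φ − φ·cos φ) = 54.684305·(0.24806435 − 0.25068164·0.96874356) = 0.285350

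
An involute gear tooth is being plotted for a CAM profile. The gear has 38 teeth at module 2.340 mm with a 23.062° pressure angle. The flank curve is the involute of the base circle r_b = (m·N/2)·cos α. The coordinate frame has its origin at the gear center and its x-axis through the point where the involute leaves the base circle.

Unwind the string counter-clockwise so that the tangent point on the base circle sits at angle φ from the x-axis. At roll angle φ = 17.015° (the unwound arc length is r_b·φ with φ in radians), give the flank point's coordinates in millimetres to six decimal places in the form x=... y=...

x=42.671033 y=0.353971

pitch radius r_p = m·N/2 = 2.340·38/2 = 44.460000
base radius r_b = r_p·cos α = 44.460000·cos 23.062° = 40.906824
roll angle φ = 17.015° = 0.29696777 rad
x = r_b·(cos φ + φ·sin φ) = 40.906824·(0.95622818 + 0.29696777·0.29262205) = 42.671033
y = r_b·(sin φ − φ·cos φ) = 40.906824·(0.29262205 − 0.29696777·0.95622818) = 0.353971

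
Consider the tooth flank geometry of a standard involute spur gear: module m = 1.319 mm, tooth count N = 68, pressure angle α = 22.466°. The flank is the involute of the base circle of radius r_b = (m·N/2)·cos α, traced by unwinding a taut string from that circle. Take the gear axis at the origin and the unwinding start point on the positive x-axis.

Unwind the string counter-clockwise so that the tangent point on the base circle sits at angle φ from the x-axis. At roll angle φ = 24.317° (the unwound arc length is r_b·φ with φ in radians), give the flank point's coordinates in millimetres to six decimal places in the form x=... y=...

pitch radius r_p = m·N/2 = 1.319·68/2 = 44.846000
base radius r_b = r_p·cos α = 44.846000·cos 22.466° = 41.442478
roll angle φ = 24.317° = 0.42441171 rad
x = r_b·(cos φ + φ·sin φ) = 41.442478·(0.91128114 + 0.42441171·0.41178476) = 45.008496
y = r_b·(sin φ − φ·cos φ) = 41.442478·(0.41178476 − 0.42441171·0.91128114) = 1.037155

x=45.008496 y=1.037155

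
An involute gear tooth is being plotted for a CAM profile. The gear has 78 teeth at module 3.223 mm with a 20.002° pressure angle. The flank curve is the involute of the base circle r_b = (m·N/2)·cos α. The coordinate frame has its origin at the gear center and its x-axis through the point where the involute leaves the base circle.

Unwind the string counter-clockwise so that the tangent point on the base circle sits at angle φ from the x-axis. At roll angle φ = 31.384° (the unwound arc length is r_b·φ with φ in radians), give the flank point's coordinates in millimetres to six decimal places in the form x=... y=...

pitch radius r_p = m·N/2 = 3.223·78/2 = 125.697000
base radius r_b = r_p·cos α = 125.697000·cos 20.002° = 118.115043
roll angle φ = 31.384° = 0.54775413 rad
x = r_b·(cos φ + φ·sin φ) = 118.115043·(0.85369626 + 0.54775413·0.52077126) = 134.527230
y = r_b·(sin φ − φ·cos φ) = 118.115043·(0.52077126 − 0.54775413·0.85369626) = 6.278476

x=134.527230 y=6.278476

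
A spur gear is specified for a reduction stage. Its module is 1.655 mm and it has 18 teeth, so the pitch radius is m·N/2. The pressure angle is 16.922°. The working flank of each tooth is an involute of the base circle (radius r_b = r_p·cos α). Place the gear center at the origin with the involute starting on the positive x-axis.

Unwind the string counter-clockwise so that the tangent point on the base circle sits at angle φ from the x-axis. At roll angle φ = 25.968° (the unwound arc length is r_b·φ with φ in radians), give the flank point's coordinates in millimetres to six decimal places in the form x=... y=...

pitch radius r_p = m·N/2 = 1.655·18/2 = 14.895000
base radius r_b = r_p·cos α = 14.895000·cos 16.922° = 14.250075
roll angle φ = 25.968° = 0.45322710 rad
x = r_b·(cos φ + φ·sin φ) = 14.250075·(0.89903874 + 0.45322710·0.43786910) = 15.639355
y = r_b·(sin φ − φ·cos φ) = 14.250075·(0.43786910 − 0.45322710·0.89903874) = 0.433208

x=15.639355 y=0.433208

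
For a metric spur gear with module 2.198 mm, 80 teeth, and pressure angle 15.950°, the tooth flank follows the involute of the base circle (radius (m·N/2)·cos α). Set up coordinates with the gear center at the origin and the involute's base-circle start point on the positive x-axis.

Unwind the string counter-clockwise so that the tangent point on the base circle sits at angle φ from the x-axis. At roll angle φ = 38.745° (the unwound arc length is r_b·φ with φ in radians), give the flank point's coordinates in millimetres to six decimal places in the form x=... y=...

x=101.709420 y=8.321556

pitch radius r_p = m·N/2 = 2.198·80/2 = 87.920000
base radius r_b = r_p·cos α = 87.920000·cos 15.950° = 84.535244
roll angle φ = 38.745° = 0.67622782 rad
x = r_b·(cos φ + φ·sin φ) = 84.535244·(0.77993910 + 0.67622782·0.62585541) = 101.709420
y = r_b·(sin φ − φ·cos φ) = 84.535244·(0.62585541 − 0.67622782·0.77993910) = 8.321556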